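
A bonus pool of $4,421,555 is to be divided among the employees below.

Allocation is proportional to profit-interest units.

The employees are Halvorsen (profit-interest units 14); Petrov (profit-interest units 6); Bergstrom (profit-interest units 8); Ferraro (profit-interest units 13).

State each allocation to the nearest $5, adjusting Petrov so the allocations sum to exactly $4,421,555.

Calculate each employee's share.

Profit-interest units total: 41.
Pro-rata amounts: Halvorsen 14/41 × $4,421,555 = 1,509,799.27; Petrov 6/41 × $4,421,555 = 647,056.83; Bergstrom 8/41 × $4,421,555 = 862,742.44; Ferraro 13/41 × $4,421,555 = 1,401,956.46.
Rounded to nearest $5: Halvorsen $1,509,800; Petrov $647,055; Bergstrom $862,740; Ferraro $1,401,955. Sum = $4,421,550.
Difference $4,421,555 − $4,421,550 = +$5 applied to Petrov: Petrov becomes $647,060.

Halvorsen: $1,509,800 · Petrov: $647,060 · Bergstrom: $862,740 · Ferraro: $1,401,955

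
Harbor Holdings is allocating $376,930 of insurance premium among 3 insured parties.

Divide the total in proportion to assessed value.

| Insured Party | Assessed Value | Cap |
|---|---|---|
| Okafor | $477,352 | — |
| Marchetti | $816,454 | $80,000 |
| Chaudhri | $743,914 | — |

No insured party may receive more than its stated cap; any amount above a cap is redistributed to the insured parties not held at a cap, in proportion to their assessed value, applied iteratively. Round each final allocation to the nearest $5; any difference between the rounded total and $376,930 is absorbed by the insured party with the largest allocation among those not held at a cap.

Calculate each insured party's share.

Okafor: $116,060; Marchetti: $80,000; Chaudhri: $180,870

Combined assessed value = 2,037,720.
Proportional shares (ignoring caps): Okafor 88,298.83; Marchetti 151,024.68; Chaudhri 137,606.49.
Capped: Marchetti ($80,000); remaining pool $296,930 reallocated over remaining assessed value 1,221,266.
Shares after redistribution: Okafor 116,060.00 → $116,060; Chaudhri 180,870.00 → $180,870.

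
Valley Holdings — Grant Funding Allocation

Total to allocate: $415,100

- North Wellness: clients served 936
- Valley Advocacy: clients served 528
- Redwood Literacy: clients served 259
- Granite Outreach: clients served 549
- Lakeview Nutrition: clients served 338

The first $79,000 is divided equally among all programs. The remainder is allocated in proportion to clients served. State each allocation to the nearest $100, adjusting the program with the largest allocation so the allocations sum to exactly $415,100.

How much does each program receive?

North Wellness: $136,300 · Valley Advocacy: $83,800 · Redwood Literacy: $49,200 · Granite Outreach: $86,500 · Lakeview Nutrition: $59,300

First tranche $79,000 split equally: $15,800 each.
Remainder $336,100 by clients served (total 2,610): North Wellness 120,532.41 → $120,500; Valley Advocacy 67,992.64 → $68,000; Redwood Literacy 33,352.45 → $33,400; Granite Outreach 70,696.90 → $70,700; Lakeview Nutrition 43,525.59 → $43,500.
Totals: North Wellness $15,800 + $120,500 = $136,300; Valley Advocacy $15,800 + $68,000 = $83,800; Redwood Literacy $15,800 + $33,400 = $49,200; Granite Outreach $15,800 + $70,700 = $86,500; Lakeview Nutrition $15,800 + $43,500 = $59,300.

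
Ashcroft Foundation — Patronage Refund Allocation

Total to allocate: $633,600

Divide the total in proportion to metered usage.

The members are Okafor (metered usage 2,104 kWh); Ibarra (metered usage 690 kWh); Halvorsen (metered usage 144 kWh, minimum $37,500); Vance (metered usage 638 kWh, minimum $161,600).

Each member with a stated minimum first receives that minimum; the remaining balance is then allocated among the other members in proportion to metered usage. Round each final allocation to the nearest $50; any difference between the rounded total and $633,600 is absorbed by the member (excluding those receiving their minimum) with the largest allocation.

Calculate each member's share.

Okafor: $327,200 · Ibarra: $107,300 · Halvorsen: $37,500 · Vance: $161,600

Minimums first: Halvorsen $37,500; Vance $161,600. Residual $434,500.
Residual split over remaining metered usage 2,794: Okafor 327,196.85 → $327,200; Ibarra 107,303.15 → $107,300.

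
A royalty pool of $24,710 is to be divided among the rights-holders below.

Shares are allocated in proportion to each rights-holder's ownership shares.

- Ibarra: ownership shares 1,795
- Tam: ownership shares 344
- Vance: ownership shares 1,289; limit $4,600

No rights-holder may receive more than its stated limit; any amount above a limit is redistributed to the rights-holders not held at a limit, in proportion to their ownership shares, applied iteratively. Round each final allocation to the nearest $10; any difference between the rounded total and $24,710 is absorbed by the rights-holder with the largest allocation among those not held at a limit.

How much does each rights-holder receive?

Ibarra: $16,880; Tam: $3,230; Vance: $4,600

Total ownership shares = 3,428.
Unconstrained shares: Ibarra 12,938.87; Tam 2,479.65; Vance 9,291.48.
Held at cap: Vance ($4,600); remaining pool $20,110 reallocated over remaining ownership shares 2,139.
Shares after redistribution: Ibarra 16,875.85 → $16,880; Tam 3,234.15 → $3,230.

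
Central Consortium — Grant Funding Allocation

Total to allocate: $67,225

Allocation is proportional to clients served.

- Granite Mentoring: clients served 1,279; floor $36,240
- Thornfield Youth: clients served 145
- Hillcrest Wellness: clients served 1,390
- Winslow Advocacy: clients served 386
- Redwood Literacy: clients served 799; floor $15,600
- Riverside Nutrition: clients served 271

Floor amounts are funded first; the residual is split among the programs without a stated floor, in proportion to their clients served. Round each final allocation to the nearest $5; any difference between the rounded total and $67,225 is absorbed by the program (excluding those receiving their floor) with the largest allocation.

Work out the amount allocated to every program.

Granite Mentoring: $36,240; Thornfield Youth: $1,020; Hillcrest Wellness: $9,755; Winslow Advocacy: $2,710; Redwood Literacy: $15,600; Riverside Nutrition: $1,900

Guaranteed amounts: Granite Mentoring $36,240; Redwood Literacy $15,600. Residual $15,385.
Residual split over remaining clients served 2,192: Thornfield Youth 1,017.71 → $1,020; Hillcrest Wellness 9,756.00 → $9,755; Winslow Advocacy 2,709.22 → $2,710; Riverside Nutrition 1,902.07 → $1,900.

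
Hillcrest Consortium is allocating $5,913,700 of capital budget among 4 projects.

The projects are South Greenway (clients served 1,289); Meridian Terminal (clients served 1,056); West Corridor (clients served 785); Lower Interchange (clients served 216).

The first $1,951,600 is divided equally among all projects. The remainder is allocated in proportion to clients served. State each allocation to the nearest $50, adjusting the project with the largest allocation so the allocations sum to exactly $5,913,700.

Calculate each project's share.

Equal tier: $1,951,600 ÷ 4 = $487,900 apiece.
Remainder $3,962,100 by clients served (total 3,346): South Greenway 1,526,343.96 → $1,526,350; Meridian Terminal 1,250,441.60 → $1,250,450; West Corridor 929,542.29 → $929,550; Lower Interchange 255,772.15 → $255,750.
Totals: South Greenway $487,900 + $1,526,350 = $2,014,250; Meridian Terminal $487,900 + $1,250,450 = $1,738,350; West Corridor $487,900 + $929,550 = $1,417,450; Lower Interchange $487,900 + $255,750 = $743,650.

South Greenway: $2,014,250 · Meridian Terminal: $1,738,350 · West Corridor: $1,417,450 · Lower Interchange: $743,650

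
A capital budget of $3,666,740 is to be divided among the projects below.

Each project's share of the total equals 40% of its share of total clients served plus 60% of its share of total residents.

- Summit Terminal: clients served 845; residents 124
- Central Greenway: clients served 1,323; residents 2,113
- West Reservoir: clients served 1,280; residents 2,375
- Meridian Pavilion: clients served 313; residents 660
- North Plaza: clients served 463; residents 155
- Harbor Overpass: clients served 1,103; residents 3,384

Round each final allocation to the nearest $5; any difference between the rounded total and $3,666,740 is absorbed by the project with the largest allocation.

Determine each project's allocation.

Clients served total 5,327; residents total 8,811.
Combined weights (40% clients served + 60% residents): Summit Terminal 0.0719; Central Greenway 0.2432; West Reservoir 0.2578; Meridian Pavilion 0.0684; North Plaza 0.0453; Harbor Overpass 0.3133.
Raw shares: Summit Terminal 263,617.84; Central Greenway 891,865.90; West Reservoir 945,446.14; Meridian Pavilion 250,976.36; North Plaza 166,181.32; Harbor Overpass 1,148,652.42.
After rounding ($5): Summit Terminal $263,620; Central Greenway $891,865; West Reservoir $945,445; Meridian Pavilion $250,975; North Plaza $166,180; Harbor Overpass $1,148,650. Sum = $3,666,735.
Difference $3,666,740 − $3,666,735 = +$5 applied to largest allocation (Harbor Overpass): Harbor Overpass becomes $1,148,655.

Summit Terminal: $263,620 · Central Greenway: $891,865 · West Reservoir: $945,445 · Meridian Pavilion: $250,975 · North Plaza: $166,180 · Harbor Overpass: $1,148,655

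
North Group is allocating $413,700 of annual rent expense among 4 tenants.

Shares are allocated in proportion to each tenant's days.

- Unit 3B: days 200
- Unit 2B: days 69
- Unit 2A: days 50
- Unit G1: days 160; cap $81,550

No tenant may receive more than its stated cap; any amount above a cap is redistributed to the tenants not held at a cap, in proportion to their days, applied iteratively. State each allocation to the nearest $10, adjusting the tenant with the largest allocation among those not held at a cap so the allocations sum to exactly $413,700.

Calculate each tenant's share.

Unit 3B: $208,250; Unit 2B: $71,840; Unit 2A: $52,060; Unit G1: $81,550

Combined days = 479.
Pro-rata shares before constraints: Unit 3B 172,734.86; Unit 2B 59,593.53; Unit 2A 43,183.72; Unit G1 138,187.89.
Held at cap: Unit G1 ($81,550); residual $332,150 reallocated over remaining days 319.
Redistributed shares: Unit 3B 208,244.51 → $208,240; Unit 2B 71,844.36 → $71,840; Unit 2A 52,061.13 → $52,060.
Rounding difference +$10 applied to Unit 3B → $208,250.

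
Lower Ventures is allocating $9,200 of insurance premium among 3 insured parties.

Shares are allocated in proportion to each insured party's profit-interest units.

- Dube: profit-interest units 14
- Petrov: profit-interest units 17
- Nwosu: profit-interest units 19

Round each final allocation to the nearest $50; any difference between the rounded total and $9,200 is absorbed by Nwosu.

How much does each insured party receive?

Total profit-interest units = 50.
Proportional shares: Dube 14/50 × $9,200 = 2,576.00; Petrov 17/50 × $9,200 = 3,128.00; Nwosu 19/50 × $9,200 = 3,496.00.
After rounding ($50): Dube $2,600; Petrov $3,150; Nwosu $3,500. Sum = $9,250.
Difference $9,200 − $9,250 = −$50 applied to Nwosu: Nwosu becomes $3,450.

Dube: $2,600 · Petrov: $3,150 · Nwosu: $3,450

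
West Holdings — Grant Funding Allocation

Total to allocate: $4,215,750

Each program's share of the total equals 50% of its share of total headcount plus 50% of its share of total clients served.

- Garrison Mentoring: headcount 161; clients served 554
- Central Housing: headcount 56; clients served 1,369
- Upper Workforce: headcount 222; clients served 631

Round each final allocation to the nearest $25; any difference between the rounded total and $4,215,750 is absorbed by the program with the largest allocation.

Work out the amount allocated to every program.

Totals — headcount 439, clients served 2,554.
Composite weights (50% headcount + 50% clients served): Garrison Mentoring 0.2918; Central Housing 0.3318; Upper Workforce 0.3764.
Raw shares: Garrison Mentoring 1,230,276.51; Central Housing 1,398,753.32; Upper Workforce 1,586,720.17.
After rounding ($25): Garrison Mentoring $1,230,275; Central Housing $1,398,750; Upper Workforce $1,586,725. Sum = $4,215,750.
Rounded total matches; no reconciliation needed.

Garrison Mentoring: $1,230,275; Central Housing: $1,398,750; Upper Workforce: $1,586,725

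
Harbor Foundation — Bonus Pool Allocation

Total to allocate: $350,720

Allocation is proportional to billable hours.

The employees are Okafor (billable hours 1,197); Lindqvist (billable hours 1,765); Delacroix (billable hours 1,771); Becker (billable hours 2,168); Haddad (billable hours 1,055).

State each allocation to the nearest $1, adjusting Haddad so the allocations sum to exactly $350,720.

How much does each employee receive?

Billable hours total: 7,956.
Raw shares: Okafor 1,197/7,956 × $350,720 = 52,766.70; Lindqvist 1,765/7,956 × $350,720 = 77,805.53; Delacroix 1,771/7,956 × $350,720 = 78,070.03; Becker 2,168/7,956 × $350,720 = 95,570.76; Haddad 1,055/7,956 × $350,720 = 46,506.99.
After rounding ($1): Okafor $52,767; Lindqvist $77,806; Delacroix $78,070; Becker $95,571; Haddad $46,507. Sum = $350,721.
Difference $350,720 − $350,721 = −$1 applied to Haddad: Haddad becomes $46,506.

Okafor: $52,767 | Lindqvist: $77,806 | Delacroix: $78,070 | Becker: $95,571 | Haddad: $46,506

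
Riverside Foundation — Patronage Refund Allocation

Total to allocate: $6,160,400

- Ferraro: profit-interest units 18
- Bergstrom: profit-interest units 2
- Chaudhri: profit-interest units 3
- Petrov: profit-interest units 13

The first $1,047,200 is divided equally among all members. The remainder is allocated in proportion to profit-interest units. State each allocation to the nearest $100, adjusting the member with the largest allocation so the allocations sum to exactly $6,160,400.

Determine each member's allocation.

Equal tier: $1,047,200 ÷ 4 = $261,800 apiece.
Remainder $5,113,200 by profit-interest units (total 36): Ferraro 2,556,600.00 → $2,556,600; Bergstrom 284,066.67 → $284,100; Chaudhri 426,100.00 → $426,100; Petrov 1,846,433.33 → $1,846,400.
Totals: Ferraro $261,800 + $2,556,600 = $2,818,400; Bergstrom $261,800 + $284,100 = $545,900; Chaudhri $261,800 + $426,100 = $687,900; Petrov $261,800 + $1,846,400 = $2,108,200.

Ferraro: $2,818,400 · Bergstrom: $545,900 · Chaudhri: $687,900 · Petrov: $2,108,200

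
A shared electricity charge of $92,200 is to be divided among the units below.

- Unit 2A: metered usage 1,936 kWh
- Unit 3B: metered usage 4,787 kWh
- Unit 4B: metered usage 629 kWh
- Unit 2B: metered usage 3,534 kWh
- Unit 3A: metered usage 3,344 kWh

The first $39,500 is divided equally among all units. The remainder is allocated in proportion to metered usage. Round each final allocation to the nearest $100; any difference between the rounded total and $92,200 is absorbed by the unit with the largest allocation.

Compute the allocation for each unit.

Unit 2A: $15,100; Unit 3B: $25,600; Unit 4B: $10,200; Unit 2B: $21,000; Unit 3A: $20,300

Equal tier: $39,500 ÷ 5 = $7,900 apiece.
Remainder $52,700 by metered usage (total 14,230): Unit 2A 7,169.87 → $7,200; Unit 3B 17,728.38 → $17,700; Unit 4B 2,329.47 → $2,300; Unit 2B 13,087.97 → $13,100; Unit 3A 12,384.31 → $12,400.
Totals: Unit 2A $7,900 + $7,200 = $15,100; Unit 3B $7,900 + $17,700 = $25,600; Unit 4B $7,900 + $2,300 = $10,200; Unit 2B $7,900 + $13,100 = $21,000; Unit 3A $7,900 + $12,400 = $20,300.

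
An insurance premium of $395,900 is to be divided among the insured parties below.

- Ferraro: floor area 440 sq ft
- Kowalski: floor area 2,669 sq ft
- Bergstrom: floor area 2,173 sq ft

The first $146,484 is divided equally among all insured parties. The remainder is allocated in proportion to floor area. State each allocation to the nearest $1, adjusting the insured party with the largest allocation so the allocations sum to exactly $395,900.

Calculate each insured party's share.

Equal tier: $146,484 ÷ 3 = $48,828 apiece.
Remainder $249,416 by floor area (total 5,282): Ferraro 20,776.80 → $20,777; Kowalski 126,030.16 → $126,030; Bergstrom 102,609.04 → $102,609.
Totals: Ferraro $48,828 + $20,777 = $69,605; Kowalski $48,828 + $126,030 = $174,858; Bergstrom $48,828 + $102,609 = $151,437.

Ferraro: $69,605 | Kowalski: $174,858 | Bergstrom: $151,437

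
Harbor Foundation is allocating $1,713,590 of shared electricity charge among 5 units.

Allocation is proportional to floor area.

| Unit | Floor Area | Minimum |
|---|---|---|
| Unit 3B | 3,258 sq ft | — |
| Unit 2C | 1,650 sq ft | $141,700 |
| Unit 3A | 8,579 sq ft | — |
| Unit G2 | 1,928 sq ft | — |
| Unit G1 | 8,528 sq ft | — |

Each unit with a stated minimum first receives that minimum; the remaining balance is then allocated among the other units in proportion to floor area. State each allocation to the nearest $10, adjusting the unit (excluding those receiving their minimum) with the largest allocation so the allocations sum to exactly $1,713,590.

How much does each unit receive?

Minimums first: Unit 2C $141,700. Balance $1,571,890.
Balance split over remaining floor area 22,293: Unit 3B 229,723.12 → $229,720; Unit 3A 604,909.36 → $604,910; Unit G2 135,944.19 → $135,940; Unit G1 601,313.32 → $601,310.
Rounding difference +$10 applied to Unit 3A → $604,920.

Unit 3B: $229,720 | Unit 2C: $141,700 | Unit 3A: $604,920 | Unit G2: $135,940 | Unit G1: $601,310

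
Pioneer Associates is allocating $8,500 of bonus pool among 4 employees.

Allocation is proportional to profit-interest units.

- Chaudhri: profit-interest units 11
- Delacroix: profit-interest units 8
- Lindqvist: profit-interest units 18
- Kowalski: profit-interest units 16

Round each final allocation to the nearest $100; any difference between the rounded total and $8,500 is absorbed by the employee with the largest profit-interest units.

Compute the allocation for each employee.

Chaudhri: $1,800 · Delacroix: $1,300 · Lindqvist: $2,800 · Kowalski: $2,600

Combined profit-interest units = 11 + 8 + 18 + 16 = 53.
Unrounded shares: Chaudhri 1,764.15; Delacroix 1,283.02; Lindqvist 2,886.79; Kowalski 2,566.04.
After rounding ($100): Chaudhri $1,800; Delacroix $1,300; Lindqvist $2,900; Kowalski $2,600. Sum = $8,600.
Difference $8,500 − $8,600 = −$100 applied to largest profit-interest units (Lindqvist): Lindqvist becomes $2,800.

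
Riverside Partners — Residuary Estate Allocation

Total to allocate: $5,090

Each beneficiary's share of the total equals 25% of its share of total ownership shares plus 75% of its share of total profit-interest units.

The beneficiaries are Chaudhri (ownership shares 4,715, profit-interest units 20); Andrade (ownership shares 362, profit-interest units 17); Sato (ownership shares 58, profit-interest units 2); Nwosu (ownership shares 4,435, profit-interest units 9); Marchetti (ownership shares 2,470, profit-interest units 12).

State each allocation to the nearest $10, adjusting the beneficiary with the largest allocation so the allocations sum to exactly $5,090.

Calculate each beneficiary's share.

Ownership shares total 12,040; profit-interest units total 60.
Composite weights (25% ownership shares + 75% profit-interest units): Chaudhri 0.3479; Andrade 0.2200; Sato 0.0262; Nwosu 0.2046; Marchetti 0.2013.
Pro-rata amounts: Chaudhri 1,770.83; Andrade 1,119.88; Sato 133.38; Nwosu 1,041.36; Marchetti 1,024.55.
Rounded to nearest $10: Chaudhri $1,770; Andrade $1,120; Sato $130; Nwosu $1,040; Marchetti $1,020. Sum = $5,080.
Difference $5,090 − $5,080 = +$10 applied to largest allocation (Chaudhri): Chaudhri becomes $1,780.

Chaudhri: $1,780; Andrade: $1,120; Sato: $130; Nwosu: $1,040; Marchetti: $1,020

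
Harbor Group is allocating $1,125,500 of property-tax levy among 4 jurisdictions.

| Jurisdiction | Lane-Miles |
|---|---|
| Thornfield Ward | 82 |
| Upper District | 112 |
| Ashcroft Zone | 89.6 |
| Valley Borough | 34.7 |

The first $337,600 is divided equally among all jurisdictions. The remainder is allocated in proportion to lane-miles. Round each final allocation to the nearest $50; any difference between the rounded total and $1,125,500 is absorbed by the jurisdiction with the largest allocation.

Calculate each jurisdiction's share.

Equal tier: $337,600 ÷ 4 = $84,400 apiece.
Remainder $787,900 by lane-miles (total 318.3): Thornfield Ward 202,977.69 → $203,000; Upper District 277,237.83 → $277,250; Ashcroft Zone 221,790.26 → $221,800; Valley Borough 85,894.22 → $85,900.
Rounding difference −$50 on remainder applied to Upper District.
Totals: Thornfield Ward $84,400 + $203,000 = $287,400; Upper District $84,400 + $277,200 = $361,600; Ashcroft Zone $84,400 + $221,800 = $306,200; Valley Borough $84,400 + $85,900 = $170,300.

Thornfield Ward: $287,400 · Upper District: $361,600 · Ashcroft Zone: $306,200 · Valley Borough: $170,300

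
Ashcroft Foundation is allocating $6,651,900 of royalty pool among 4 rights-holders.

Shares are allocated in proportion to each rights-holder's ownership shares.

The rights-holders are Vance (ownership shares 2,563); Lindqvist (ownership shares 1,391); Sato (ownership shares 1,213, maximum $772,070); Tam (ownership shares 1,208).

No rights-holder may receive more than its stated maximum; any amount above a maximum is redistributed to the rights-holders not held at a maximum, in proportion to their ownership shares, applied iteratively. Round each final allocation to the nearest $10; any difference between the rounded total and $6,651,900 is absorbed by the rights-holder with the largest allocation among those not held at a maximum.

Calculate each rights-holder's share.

Sum of ownership shares: 6,375.
Pro-rata shares before constraints: Vance 2,674,324.66; Lindqvist 1,451,418.49; Sato 1,265,687.01; Tam 1,260,469.84.
Cap binds for Sato ($772,070); remaining pool $5,879,830 reallocated over remaining ownership shares 5,162.
Shares after redistribution: Vance 2,919,411.91 → $2,919,410; Lindqvist 1,584,433.07 → $1,584,430; Tam 1,375,985.01 → $1,375,990.

Vance: $2,919,410 | Lindqvist: $1,584,430 | Sato: $772,070 | Tam: $1,375,990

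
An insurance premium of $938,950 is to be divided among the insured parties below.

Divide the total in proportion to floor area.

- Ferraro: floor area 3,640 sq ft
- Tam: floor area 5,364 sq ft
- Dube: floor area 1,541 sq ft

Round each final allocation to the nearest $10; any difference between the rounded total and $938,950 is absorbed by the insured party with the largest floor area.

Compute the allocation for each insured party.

Ferraro: $324,110; Tam: $477,630; Dube: $137,210

Combined floor area = 10,545.
Unrounded shares: Ferraro 3,640/10,545 × $938,950 = 324,113.61; Tam 5,364/10,545 × $938,950 = 477,622.36; Dube 1,541/10,545 × $938,950 = 137,214.03.
Rounded to nearest $10: Ferraro $324,110; Tam $477,620; Dube $137,210. Sum = $938,940.
Difference $938,950 − $938,940 = +$10 applied to largest floor area (Tam): Tam becomes $477,630.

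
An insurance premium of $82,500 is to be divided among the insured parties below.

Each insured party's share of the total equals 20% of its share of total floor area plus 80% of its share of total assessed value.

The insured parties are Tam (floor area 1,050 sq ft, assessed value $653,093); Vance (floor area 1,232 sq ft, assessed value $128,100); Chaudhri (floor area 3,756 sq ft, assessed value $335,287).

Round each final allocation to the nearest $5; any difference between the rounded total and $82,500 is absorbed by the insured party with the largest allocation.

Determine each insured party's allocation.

Tam: $41,475; Vance: $10,940; Chaudhri: $30,085

Totals — floor area 6,038, assessed value 1,116,480.
Blended shares (20% floor area + 80% assessed value): Tam 0.5027; Vance 0.1326; Chaudhri 0.3647.
Pro-rata amounts: Tam 41,476.50; Vance 10,939.23; Chaudhri 30,084.27.
At nearest $5: Tam $41,475; Vance $10,940; Chaudhri $30,085. Sum = $82,500.
No rounding difference to absorb.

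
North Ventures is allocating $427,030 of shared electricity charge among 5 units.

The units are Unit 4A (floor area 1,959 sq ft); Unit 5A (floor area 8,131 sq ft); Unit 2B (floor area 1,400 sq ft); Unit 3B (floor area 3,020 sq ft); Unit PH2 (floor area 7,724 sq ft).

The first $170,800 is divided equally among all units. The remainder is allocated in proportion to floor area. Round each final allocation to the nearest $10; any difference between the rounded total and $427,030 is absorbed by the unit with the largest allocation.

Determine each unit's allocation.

Equal tier: $170,800 ÷ 5 = $34,160 apiece.
Remainder $256,230 by floor area (total 22,234): Unit 4A 22,575.99 → $22,580; Unit 5A 93,703.61 → $93,700; Unit 2B 16,133.94 → $16,130; Unit 3B 34,803.21 → $34,800; Unit PH2 89,013.25 → $89,010.
Rounding difference +$10 on remainder applied to Unit 5A.
Totals: Unit 4A $34,160 + $22,580 = $56,740; Unit 5A $34,160 + $93,710 = $127,870; Unit 2B $34,160 + $16,130 = $50,290; Unit 3B $34,160 + $34,800 = $68,960; Unit PH2 $34,160 + $89,010 = $123,170.

Unit 4A: $56,740 · Unit 5A: $127,870 · Unit 2B: $50,290 · Unit 3B: $68,960 · Unit PH2: $123,170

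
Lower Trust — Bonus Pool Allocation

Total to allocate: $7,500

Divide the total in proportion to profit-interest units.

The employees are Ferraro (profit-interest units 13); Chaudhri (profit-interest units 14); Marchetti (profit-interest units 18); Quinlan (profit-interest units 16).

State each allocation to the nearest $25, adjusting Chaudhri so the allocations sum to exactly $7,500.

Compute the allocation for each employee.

Combined profit-interest units = 61.
Pro-rata amounts: Ferraro 13/61 × $7,500 = 1,598.36; Chaudhri 14/61 × $7,500 = 1,721.31; Marchetti 18/61 × $7,500 = 2,213.11; Quinlan 16/61 × $7,500 = 1,967.21.
Rounded to nearest $25: Ferraro $1,600; Chaudhri $1,725; Marchetti $2,225; Quinlan $1,975. Sum = $7,525.
Difference $7,500 − $7,525 = −$25 applied to Chaudhri: Chaudhri becomes $1,700.

Ferraro: $1,600 | Chaudhri: $1,700 | Marchetti: $2,225 | Quinlan: $1,975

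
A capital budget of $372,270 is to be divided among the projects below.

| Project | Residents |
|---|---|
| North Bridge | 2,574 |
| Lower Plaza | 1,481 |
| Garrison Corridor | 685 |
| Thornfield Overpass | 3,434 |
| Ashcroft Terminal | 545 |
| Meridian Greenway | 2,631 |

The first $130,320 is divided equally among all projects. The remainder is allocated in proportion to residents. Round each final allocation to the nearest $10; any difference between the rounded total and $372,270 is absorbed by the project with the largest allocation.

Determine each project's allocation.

North Bridge: $76,590 | Lower Plaza: $53,290 | Garrison Corridor: $36,320 | Thornfield Overpass: $94,920 | Ashcroft Terminal: $33,340 | Meridian Greenway: $77,810

$130,320 shared equally gives $21,720 per project.
Remainder $241,950 by residents (total 11,350): North Bridge 54,870.42 → $54,870; Lower Plaza 31,570.74 → $31,570; Garrison Corridor 14,602.27 → $14,600; Thornfield Overpass 73,203.20 → $73,200; Ashcroft Terminal 11,617.86 → $11,620; Meridian Greenway 56,085.50 → $56,090.
Totals: North Bridge $21,720 + $54,870 = $76,590; Lower Plaza $21,720 + $31,570 = $53,290; Garrison Corridor $21,720 + $14,600 = $36,320; Thornfield Overpass $21,720 + $73,200 = $94,920; Ashcroft Terminal $21,720 + $11,620 = $33,340; Meridian Greenway $21,720 + $56,090 = $77,810.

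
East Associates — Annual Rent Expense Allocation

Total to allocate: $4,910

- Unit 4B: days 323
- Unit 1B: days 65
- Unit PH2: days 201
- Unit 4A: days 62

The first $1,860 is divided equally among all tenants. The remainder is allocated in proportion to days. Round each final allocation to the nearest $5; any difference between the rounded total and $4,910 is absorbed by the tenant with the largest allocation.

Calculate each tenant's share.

Unit 4B: $1,980 | Unit 1B: $770 | Unit PH2: $1,405 | Unit 4A: $755

Equal tier: $1,860 ÷ 4 = $465 apiece.
Remainder $3,050 by days (total 651): Unit 4B 1,513.29 → $1,515; Unit 1B 304.53 → $305; Unit PH2 941.71 → $940; Unit 4A 290.48 → $290.
Totals: Unit 4B $465 + $1,515 = $1,980; Unit 1B $465 + $305 = $770; Unit PH2 $465 + $940 = $1,405; Unit 4A $465 + $290 = $755.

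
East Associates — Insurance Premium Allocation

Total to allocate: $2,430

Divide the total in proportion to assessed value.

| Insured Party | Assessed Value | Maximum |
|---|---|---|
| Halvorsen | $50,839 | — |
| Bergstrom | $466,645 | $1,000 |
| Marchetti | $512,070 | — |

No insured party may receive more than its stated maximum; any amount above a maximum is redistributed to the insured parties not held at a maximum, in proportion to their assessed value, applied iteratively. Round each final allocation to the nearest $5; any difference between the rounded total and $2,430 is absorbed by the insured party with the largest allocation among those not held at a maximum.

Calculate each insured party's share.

Combined assessed value = 1,029,554.
Unconstrained shares: Halvorsen 119.99; Bergstrom 1,101.40; Marchetti 1,208.61.
Capped: Bergstrom ($1,000); residual $1,430 reallocated over remaining assessed value 562,909.
Redistributed shares: Halvorsen 129.15 → $130; Marchetti 1,300.85 → $1,300.

Halvorsen: $130 | Bergstrom: $1,000 | Marchetti: $1,300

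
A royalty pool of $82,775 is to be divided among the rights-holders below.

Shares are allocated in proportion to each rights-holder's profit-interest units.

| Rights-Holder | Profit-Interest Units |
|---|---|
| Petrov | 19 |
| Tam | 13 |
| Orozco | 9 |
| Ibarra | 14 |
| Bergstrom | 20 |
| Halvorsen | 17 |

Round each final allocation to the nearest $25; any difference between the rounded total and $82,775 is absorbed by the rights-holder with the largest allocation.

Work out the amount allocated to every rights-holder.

Petrov: $17,100; Tam: $11,700; Orozco: $8,100; Ibarra: $12,600; Bergstrom: $17,975; Halvorsen: $15,300

Sum of profit-interest units: 92.
Raw shares: Petrov 19/92 × $82,775 = 17,094.84; Tam 13/92 × $82,775 = 11,696.47; Orozco 9/92 × $82,775 = 8,097.55; Ibarra 14/92 × $82,775 = 12,596.20; Bergstrom 20/92 × $82,775 = 17,994.57; Halvorsen 17/92 × $82,775 = 15,295.38.
After rounding ($25): Petrov $17,100; Tam $11,700; Orozco $8,100; Ibarra $12,600; Bergstrom $18,000; Halvorsen $15,300. Sum = $82,800.
Difference $82,775 − $82,800 = −$25 applied to largest allocation (Bergstrom): Bergstrom becomes $17,975.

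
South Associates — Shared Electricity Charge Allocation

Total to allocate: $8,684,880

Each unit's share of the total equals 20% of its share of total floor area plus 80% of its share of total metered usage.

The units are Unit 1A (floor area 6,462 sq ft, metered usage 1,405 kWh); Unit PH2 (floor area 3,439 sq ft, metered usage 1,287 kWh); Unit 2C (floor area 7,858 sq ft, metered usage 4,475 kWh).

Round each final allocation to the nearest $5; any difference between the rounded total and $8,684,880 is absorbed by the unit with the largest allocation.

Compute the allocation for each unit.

Totals — floor area 17,759, metered usage 7,167.
Combined weights (20% floor area + 80% metered usage): Unit 1A 0.2296; Unit PH2 0.1824; Unit 2C 0.5880.
Unrounded shares: Unit 1A 1,994,085.64; Unit PH2 1,584,018.70; Unit 2C 5,106,775.66.
At nearest $5: Unit 1A $1,994,085; Unit PH2 $1,584,020; Unit 2C $5,106,775. Sum = $8,684,880.
No rounding difference to absorb.

Unit 1A: $1,994,085 · Unit PH2: $1,584,020 · Unit 2C: $5,106,775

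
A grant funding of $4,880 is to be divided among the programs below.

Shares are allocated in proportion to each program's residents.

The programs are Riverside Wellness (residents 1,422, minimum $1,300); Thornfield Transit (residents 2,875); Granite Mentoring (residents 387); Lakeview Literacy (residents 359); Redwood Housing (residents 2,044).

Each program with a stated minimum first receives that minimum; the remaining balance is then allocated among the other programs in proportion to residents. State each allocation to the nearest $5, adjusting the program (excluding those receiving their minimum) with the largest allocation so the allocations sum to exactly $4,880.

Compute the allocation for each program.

Riverside Wellness: $1,300 · Thornfield Transit: $1,820 · Granite Mentoring: $245 · Lakeview Literacy: $225 · Redwood Housing: $1,290

Minimums first: Riverside Wellness $1,300. Balance $3,580.
Balance split over remaining residents 5,665: Thornfield Transit 1,816.86 → $1,815; Granite Mentoring 244.56 → $245; Lakeview Literacy 226.87 → $225; Redwood Housing 1,291.71 → $1,290.
Rounding difference +$5 applied to Thornfield Transit → $1,820.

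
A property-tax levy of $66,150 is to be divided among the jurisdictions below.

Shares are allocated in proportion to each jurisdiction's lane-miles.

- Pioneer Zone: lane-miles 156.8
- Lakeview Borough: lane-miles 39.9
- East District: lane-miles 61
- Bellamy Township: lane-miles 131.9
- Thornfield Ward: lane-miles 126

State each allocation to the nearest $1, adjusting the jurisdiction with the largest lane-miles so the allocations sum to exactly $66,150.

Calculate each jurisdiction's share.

Combined lane-miles = 515.6.
Raw shares: Pioneer Zone 156.8/515.6 × $66,150 = 20,116.99; Lakeview Borough 39.9/515.6 × $66,150 = 5,119.06; East District 61/515.6 × $66,150 = 7,826.12; Bellamy Township 131.9/515.6 × $66,150 = 16,922.39; Thornfield Ward 126/515.6 × $66,150 = 16,165.44.
Rounded to nearest $1: Pioneer Zone $20,117; Lakeview Borough $5,119; East District $7,826; Bellamy Township $16,922; Thornfield Ward $16,165. Sum = $66,149.
Difference $66,150 − $66,149 = +$1 applied to largest lane-miles (Pioneer Zone): Pioneer Zone becomes $20,118.

Pioneer Zone: $20,118 · Lakeview Borough: $5,119 · East District: $7,826 · Bellamy Township: $16,922 · Thornfield Ward: $16,165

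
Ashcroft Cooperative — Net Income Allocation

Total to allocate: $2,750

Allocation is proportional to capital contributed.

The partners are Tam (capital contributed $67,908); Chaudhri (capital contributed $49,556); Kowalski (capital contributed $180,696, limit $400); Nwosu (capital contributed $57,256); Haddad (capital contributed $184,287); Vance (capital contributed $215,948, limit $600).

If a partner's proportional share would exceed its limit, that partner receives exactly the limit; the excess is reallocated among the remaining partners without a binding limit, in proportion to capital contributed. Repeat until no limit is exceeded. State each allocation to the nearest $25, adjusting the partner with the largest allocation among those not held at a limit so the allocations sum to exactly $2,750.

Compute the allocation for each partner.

Sum of capital contributed: 755,651.
Unconstrained shares: Tam 247.13; Chaudhri 180.35; Kowalski 657.60; Nwosu 208.37; Haddad 670.67; Vance 785.89.
Capped: Kowalski ($400), Vance ($600); residual $1,750 reallocated over remaining capital contributed 359,007.
Remaining shares: Tam 331.02 → $325; Chaudhri 241.56 → $250; Nwosu 279.10 → $275; Haddad 898.32 → $900.

Tam: $325 | Chaudhri: $250 | Kowalski: $400 | Nwosu: $275 | Haddad: $900 | Vance: $600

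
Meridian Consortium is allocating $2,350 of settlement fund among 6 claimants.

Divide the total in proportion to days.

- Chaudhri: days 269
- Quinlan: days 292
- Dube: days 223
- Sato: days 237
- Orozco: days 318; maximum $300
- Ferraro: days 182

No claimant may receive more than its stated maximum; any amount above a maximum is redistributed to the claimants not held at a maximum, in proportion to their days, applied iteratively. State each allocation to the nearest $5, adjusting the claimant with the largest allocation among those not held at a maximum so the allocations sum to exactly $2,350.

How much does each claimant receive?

Days total: 1,521.
Unconstrained shares: Chaudhri 415.61; Quinlan 451.15; Dube 344.54; Sato 366.17; Orozco 491.32; Ferraro 281.20.
Cap binds for Orozco ($300); balance $2,050 reallocated over remaining days 1,203.
Shares after redistribution: Chaudhri 458.40 → $460; Quinlan 497.59 → $500; Dube 380.01 → $380; Sato 403.87 → $405; Ferraro 310.14 → $310.
Rounding difference −$5 applied to Quinlan → $495.

Chaudhri: $460; Quinlan: $495; Dube: $380; Sato: $405; Orozco: $300; Ferraro: $310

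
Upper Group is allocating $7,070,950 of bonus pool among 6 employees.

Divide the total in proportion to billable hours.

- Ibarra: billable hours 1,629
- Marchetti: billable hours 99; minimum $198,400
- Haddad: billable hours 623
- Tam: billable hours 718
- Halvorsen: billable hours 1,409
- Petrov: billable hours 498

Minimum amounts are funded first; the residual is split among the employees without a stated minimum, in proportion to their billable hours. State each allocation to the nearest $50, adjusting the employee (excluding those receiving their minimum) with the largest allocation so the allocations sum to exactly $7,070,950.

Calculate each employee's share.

Ibarra: $2,295,550 | Marchetti: $198,400 | Haddad: $877,900 | Tam: $1,011,800 | Halvorsen: $1,985,550 | Petrov: $701,750

Guaranteed amounts: Marchetti $198,400. Remaining pool $6,872,550.
Remaining pool split over remaining billable hours 4,877: Ibarra 2,295,547.25 → $2,295,550; Haddad 877,916.48 → $877,900; Tam 1,011,788.17 → $1,011,800; Halvorsen 1,985,528.59 → $1,985,550; Petrov 701,769.51 → $701,750.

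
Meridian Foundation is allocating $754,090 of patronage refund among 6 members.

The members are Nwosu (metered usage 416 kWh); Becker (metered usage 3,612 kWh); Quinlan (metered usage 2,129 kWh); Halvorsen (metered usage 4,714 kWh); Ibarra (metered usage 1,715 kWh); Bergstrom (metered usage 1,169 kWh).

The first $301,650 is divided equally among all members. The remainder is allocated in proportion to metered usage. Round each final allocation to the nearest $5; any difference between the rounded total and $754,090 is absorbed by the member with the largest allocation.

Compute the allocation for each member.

Nwosu: $63,960 | Becker: $169,085 | Quinlan: $120,305 | Halvorsen: $205,330 | Ibarra: $106,685 | Bergstrom: $88,725

$301,650 shared equally gives $50,275 per member.
Remainder $452,440 by metered usage (total 13,755): Nwosu 13,683.39 → $13,685; Becker 118,808.67 → $118,810; Quinlan 70,028.70 → $70,030; Halvorsen 155,056.50 → $155,055; Ibarra 56,411.09 → $56,410; Bergstrom 38,451.64 → $38,450.
Totals: Nwosu $50,275 + $13,685 = $63,960; Becker $50,275 + $118,810 = $169,085; Quinlan $50,275 + $70,030 = $120,305; Halvorsen $50,275 + $155,055 = $205,330; Ibarra $50,275 + $56,410 = $106,685; Bergstrom $50,275 + $38,450 = $88,725.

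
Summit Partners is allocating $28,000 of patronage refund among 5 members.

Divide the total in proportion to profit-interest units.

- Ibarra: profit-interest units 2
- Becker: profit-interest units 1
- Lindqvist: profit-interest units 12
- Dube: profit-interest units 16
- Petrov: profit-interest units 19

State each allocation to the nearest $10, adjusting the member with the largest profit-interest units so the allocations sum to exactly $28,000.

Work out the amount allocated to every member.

Combined profit-interest units = 2 + 1 + 12 + 16 + 19 = 50.
Unrounded shares: Ibarra 1,120.00; Becker 560.00; Lindqvist 6,720.00; Dube 8,960.00; Petrov 10,640.00.
At nearest $10: Ibarra $1,120; Becker $560; Lindqvist $6,720; Dube $8,960; Petrov $10,640. Sum = $28,000.
Sum already equals the total — no adjustment.

Ibarra: $1,120 | Becker: $560 | Lindqvist: $6,720 | Dube: $8,960 | Petrov: $10,640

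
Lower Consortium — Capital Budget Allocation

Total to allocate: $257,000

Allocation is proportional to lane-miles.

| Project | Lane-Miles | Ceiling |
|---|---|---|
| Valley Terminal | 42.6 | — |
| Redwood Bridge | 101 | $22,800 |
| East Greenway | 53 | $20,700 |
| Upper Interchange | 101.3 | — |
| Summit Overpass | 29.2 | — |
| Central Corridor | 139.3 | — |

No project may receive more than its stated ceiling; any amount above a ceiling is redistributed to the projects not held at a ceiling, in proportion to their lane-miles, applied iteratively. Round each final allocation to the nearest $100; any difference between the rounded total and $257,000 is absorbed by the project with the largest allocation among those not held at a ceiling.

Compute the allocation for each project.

Valley Terminal: $29,100 | Redwood Bridge: $22,800 | East Greenway: $20,700 | Upper Interchange: $69,200 | Summit Overpass: $20,000 | Central Corridor: $95,200

Sum of lane-miles: 466.4.
Proportional shares (ignoring caps): Valley Terminal 23,473.84; Redwood Bridge 55,653.95; East Greenway 29,204.55; Upper Interchange 55,819.25; Summit Overpass 16,090.05; Central Corridor 76,758.36.
Cap binds for Redwood Bridge ($22,800), East Greenway ($20,700); remaining pool $213,500 reallocated over remaining lane-miles 312.4.
Shares after redistribution: Valley Terminal 29,113.64 → $29,100; Upper Interchange 69,230.31 → $69,200; Summit Overpass 19,955.83 → $20,000; Central Corridor 95,200.22 → $95,200.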